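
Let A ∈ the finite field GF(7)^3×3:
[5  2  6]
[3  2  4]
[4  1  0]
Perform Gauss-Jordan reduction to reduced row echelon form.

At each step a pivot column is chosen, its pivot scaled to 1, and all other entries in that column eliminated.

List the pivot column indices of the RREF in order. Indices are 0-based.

pivot(0,0)=5: scale R0 → (1, 6, 4)
  clear (1,0): R1 −= (3)R0 → (0, 5, 6)
  clear (2,0): R2 −= (4)R0 → (0, 5, 5)
pivot(1,1)=5: scale R1 → (0, 1, 4)
  clear (0,1): R0 −= (6)R1 → (1, 0, 1)
  clear (2,1): R2 −= (5)R1 → (0, 0, 6)
pivot(2,2)=6: scale R2 → (0, 0, 1)
  clear (0,2): R0 −= (1)R2 → (1, 0, 0)
  clear (1,2): R1 −= (4)R2 → (0, 1, 0)

pivot columns: 0, 1, 2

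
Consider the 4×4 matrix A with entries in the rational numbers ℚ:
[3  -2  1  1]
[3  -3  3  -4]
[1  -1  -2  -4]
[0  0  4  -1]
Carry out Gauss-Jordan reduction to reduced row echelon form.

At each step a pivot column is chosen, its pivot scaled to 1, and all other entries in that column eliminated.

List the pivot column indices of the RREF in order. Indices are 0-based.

pivot columns: 0, 1, 2, 3

pivot(0,0)=3: scale R0 → (1, -2/3, 1/3, 1/3)
  clear (1,0): R1 −= (3)R0 → (0, -1, 2, -5)
  clear (2,0): R2 −= (1)R0 → (0, -1/3, -7/3, -13/3)
pivot(1,1)=-1: scale R1 → (0, 1, -2, 5)
  clear (0,1): R0 −= (-2/3)R1 → (1, 0, -1, 11/3)
  clear (2,1): R2 −= (-1/3)R1 → (0, 0, -3, -8/3)
pivot(2,2)=-3: scale R2 → (0, 0, 1, 8/9)
  clear (0,2): R0 −= (-1)R2 → (1, 0, 0, 41/9)
  clear (1,2): R1 −= (-2)R2 → (0, 1, 0, 61/9)
  clear (3,2): R3 −= (4)R2 → (0, 0, 0, -41/9)
pivot(3,3)=-41/9: scale R3 → (0, 0, 0, 1)
  clear (0,3): R0 −= (41/9)R3 → (1, 0, 0, 0)
  clear (1,3): R1 −= (61/9)R3 → (0, 1, 0, 0)
  clear (2,3): R2 −= (8/9)R3 → (0, 0, 1, 0)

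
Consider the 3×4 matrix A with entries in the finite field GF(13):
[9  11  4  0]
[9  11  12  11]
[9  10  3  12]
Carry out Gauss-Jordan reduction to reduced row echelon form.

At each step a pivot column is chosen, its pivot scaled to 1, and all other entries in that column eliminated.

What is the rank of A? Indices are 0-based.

rank = 3

[1] R0 /= 9  ⇒  (1, 7, 12, 0)
     R1 -= 9·R0  ⇒  (0, 0, 8, 11)
     R2 -= 9·R0  ⇒  (0, 12, 12, 12)
[2] R1 <-> R2
[2] R1 /= 12  ⇒  (0, 1, 1, 1)
     R0 -= 7·R1  ⇒  (1, 0, 5, 6)
[3] R2 /= 8  ⇒  (0, 0, 1, 3)
     R0 -= 5·R2  ⇒  (1, 0, 0, 4)
     R1 -= 1·R2  ⇒  (0, 1, 0, 11)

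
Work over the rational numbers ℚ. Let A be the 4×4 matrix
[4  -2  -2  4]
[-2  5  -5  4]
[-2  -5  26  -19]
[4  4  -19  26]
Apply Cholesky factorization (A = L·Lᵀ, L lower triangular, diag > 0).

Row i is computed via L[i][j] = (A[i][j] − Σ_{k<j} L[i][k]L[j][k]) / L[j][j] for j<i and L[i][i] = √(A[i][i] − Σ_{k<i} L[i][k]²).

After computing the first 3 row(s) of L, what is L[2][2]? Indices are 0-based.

L[2][2] = 4

Step 1: L[0][0] = √(4) = 2.
  L[1][0] = (-2) / L[0][0] = -1.
Step 2: L[1][1] = √(4) = 2.
  L[2][0] = (-2) / L[0][0] = -1.
  L[2][1] = (-6) / L[1][1] = -3.
Step 3: L[2][2] = √(16) = 4.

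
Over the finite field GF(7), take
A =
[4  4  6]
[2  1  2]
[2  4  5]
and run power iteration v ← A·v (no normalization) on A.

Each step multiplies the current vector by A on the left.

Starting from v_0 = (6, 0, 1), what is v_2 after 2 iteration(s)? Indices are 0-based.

v_2 = (5, 3, 5)

v_0 = (6, 0, 1).
v_1 = A·v_0 = (2, 0, 3).
v_2 = A·v_1 = (5, 3, 5).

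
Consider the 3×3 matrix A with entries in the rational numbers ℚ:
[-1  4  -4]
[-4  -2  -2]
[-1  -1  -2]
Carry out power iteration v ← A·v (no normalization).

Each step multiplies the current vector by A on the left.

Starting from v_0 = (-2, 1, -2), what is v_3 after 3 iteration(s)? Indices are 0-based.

v_0 = (-2, 1, -2).
v_1 = A·v_0 = (14, 10, 5).
v_2 = A·v_1 = (6, -86, -34).
v_3 = A·v_2 = (-214, 216, 148).

v_3 = (-214, 216, 148)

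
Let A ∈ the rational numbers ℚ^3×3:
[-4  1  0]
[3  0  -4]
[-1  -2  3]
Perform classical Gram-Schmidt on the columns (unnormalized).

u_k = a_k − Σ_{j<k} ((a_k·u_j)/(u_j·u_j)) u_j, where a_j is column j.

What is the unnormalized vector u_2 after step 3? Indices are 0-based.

u_2 = (-9/7, -27/14, -9/14)

Step 1: u_0 = a_0 = (-4, 3, -1).
Step 2: u_1 = a_1 − (-1/13)·u_0 = (9/13, 3/13, -27/13).
Step 3: u_2 = a_2 − (-15/26)·u_0 − (-31/21)·u_1 = (-9/7, -27/14, -9/14).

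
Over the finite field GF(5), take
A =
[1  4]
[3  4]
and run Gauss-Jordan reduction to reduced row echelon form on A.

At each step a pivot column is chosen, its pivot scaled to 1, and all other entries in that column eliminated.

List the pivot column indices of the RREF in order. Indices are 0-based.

pivot columns: 0, 1

step 1: normalize row 0 (÷1) = (1, 4)
  row 1: subtract 3×row0 = (0, 2)
step 2: normalize row 1 (÷2) = (0, 1)
  row 0: subtract 4×row1 = (1, 0)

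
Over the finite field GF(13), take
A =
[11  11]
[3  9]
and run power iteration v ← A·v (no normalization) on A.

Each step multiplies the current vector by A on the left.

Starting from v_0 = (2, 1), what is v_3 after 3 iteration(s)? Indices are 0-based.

v_3 = (10, 11)

v_0 = (2, 1).
v_1 = A·v_0 = (7, 2).
v_2 = A·v_1 = (8, 0).
v_3 = A·v_2 = (10, 11).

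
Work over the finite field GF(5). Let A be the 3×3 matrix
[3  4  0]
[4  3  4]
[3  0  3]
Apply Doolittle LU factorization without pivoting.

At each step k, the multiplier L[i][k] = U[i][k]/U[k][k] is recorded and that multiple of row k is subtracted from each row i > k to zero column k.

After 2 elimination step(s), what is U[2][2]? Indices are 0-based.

[col 0] pivot 3
  R1 -= 3*R0 → (0, 1, 4)  (L[1][0] := 3)
  R2 -= 1*R0 → (0, 1, 3)  (L[2][0] := 1)
[col 1] pivot 1
  R2 -= 1*R1 → (0, 0, 4)  (L[2][1] := 1)

U[2][2] = 4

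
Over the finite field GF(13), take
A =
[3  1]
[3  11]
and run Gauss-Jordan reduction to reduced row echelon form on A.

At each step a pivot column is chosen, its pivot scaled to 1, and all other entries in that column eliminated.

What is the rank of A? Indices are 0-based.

[1] R0 /= 3  ⇒  (1, 9)
     R1 -= 3·R0  ⇒  (0, 10)
[2] R1 /= 10  ⇒  (0, 1)
     R0 -= 9·R1  ⇒  (1, 0)

rank = 2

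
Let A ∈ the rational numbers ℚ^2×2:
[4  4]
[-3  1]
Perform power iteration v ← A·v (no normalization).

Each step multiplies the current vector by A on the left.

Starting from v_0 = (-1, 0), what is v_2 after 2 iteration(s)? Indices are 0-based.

v_0 = (-1, 0).
v_1 = A·v_0 = (-4, 3).
v_2 = A·v_1 = (-4, 15).

v_2 = (-4, 15)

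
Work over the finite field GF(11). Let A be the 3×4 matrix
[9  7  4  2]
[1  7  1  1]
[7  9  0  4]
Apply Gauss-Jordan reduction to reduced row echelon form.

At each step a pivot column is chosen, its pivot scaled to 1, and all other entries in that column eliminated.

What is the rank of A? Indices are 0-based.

rank = 3

step 1: normalize row 0 (÷9) = (1, 2, 9, 10)
  row 1: subtract 1×row0 = (0, 5, 3, 2)
  row 2: subtract 7×row0 = (0, 6, 3, 0)
step 2: normalize row 1 (÷5) = (0, 1, 5, 7)
  row 0: subtract 2×row1 = (1, 0, 10, 7)
  row 2: subtract 6×row1 = (0, 0, 6, 2)
step 3: normalize row 2 (÷6) = (0, 0, 1, 4)
  row 0: subtract 10×row2 = (1, 0, 0, 0)
  row 1: subtract 5×row2 = (0, 1, 0, 9)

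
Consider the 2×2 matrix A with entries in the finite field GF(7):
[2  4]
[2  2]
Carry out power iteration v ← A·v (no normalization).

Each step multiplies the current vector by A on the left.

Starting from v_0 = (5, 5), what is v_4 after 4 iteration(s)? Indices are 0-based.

v_0 = (5, 5).
v_1 = A·v_0 = (2, 6).
v_2 = A·v_1 = (0, 2).
v_3 = A·v_2 = (1, 4).
v_4 = A·v_3 = (4, 3).

v_4 = (4, 3)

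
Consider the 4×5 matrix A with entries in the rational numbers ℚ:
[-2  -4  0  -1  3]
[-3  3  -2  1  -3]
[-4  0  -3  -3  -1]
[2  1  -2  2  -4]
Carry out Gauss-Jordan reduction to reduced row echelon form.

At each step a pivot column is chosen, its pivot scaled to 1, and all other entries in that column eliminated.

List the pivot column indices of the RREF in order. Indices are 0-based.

pivot columns: 0, 1, 2, 3

[1] R0 /= -2  ⇒  (1, 2, 0, 1/2, -3/2)
     R1 -= -3·R0  ⇒  (0, 9, -2, 5/2, -15/2)
     R2 -= -4·R0  ⇒  (0, 8, -3, -1, -7)
     R3 -= 2·R0  ⇒  (0, -3, -2, 1, -1)
[2] R1 /= 9  ⇒  (0, 1, -2/9, 5/18, -5/6)
     R0 -= 2·R1  ⇒  (1, 0, 4/9, -1/18, 1/6)
     R2 -= 8·R1  ⇒  (0, 0, -11/9, -29/9, -1/3)
     R3 -= -3·R1  ⇒  (0, 0, -8/3, 11/6, -7/2)
[3] R2 /= -11/9  ⇒  (0, 0, 1, 29/11, 3/11)
     R0 -= 4/9·R2  ⇒  (1, 0, 0, -27/22, 1/22)
     R1 -= -2/9·R2  ⇒  (0, 1, 0, 19/22, -17/22)
     R3 -= -8/3·R2  ⇒  (0, 0, 0, 195/22, -61/22)
[4] R3 /= 195/22  ⇒  (0, 0, 0, 1, -61/195)
     R0 -= -27/22·R3  ⇒  (1, 0, 0, 0, -22/65)
     R1 -= 19/22·R3  ⇒  (0, 1, 0, 0, -98/195)
     R2 -= 29/11·R3  ⇒  (0, 0, 1, 0, 214/195)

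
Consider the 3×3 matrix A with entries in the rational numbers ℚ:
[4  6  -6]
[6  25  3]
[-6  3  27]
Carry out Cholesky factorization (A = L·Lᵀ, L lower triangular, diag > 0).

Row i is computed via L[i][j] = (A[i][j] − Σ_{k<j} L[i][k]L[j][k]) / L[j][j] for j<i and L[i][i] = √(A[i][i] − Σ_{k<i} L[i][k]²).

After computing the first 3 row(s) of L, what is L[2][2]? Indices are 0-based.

Step 1: L[0][0] = √(4) = 2.
  L[1][0] = (6) / L[0][0] = 3.
Step 2: L[1][1] = √(16) = 4.
  L[2][0] = (-6) / L[0][0] = -3.
  L[2][1] = (12) / L[1][1] = 3.
Step 3: L[2][2] = √(9) = 3.

L[2][2] = 3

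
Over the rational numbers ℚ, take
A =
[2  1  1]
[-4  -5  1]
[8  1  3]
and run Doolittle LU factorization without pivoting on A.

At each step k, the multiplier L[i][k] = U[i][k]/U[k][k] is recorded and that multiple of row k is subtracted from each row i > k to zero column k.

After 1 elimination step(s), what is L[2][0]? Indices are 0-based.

L[2][0] = 4

[col 0] pivot 2
  R1 -= -2*R0 → (0, -3, 3)  (L[1][0] := -2)
  R2 -= 4*R0 → (0, -3, -1)  (L[2][0] := 4)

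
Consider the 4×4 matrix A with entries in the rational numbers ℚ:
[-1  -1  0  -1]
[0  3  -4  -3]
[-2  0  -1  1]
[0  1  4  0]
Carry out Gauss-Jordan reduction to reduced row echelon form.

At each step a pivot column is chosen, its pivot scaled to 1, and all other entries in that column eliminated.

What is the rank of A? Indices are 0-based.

rank = 4

pivot(0,0)=-1: scale R0 → (1, 1, 0, 1)
  clear (2,0): R2 −= (-2)R0 → (0, 2, -1, 3)
pivot(1,1)=3: scale R1 → (0, 1, -4/3, -1)
  clear (0,1): R0 −= (1)R1 → (1, 0, 4/3, 2)
  clear (2,1): R2 −= (2)R1 → (0, 0, 5/3, 5)
  clear (3,1): R3 −= (1)R1 → (0, 0, 16/3, 1)
pivot(2,2)=5/3: scale R2 → (0, 0, 1, 3)
  clear (0,2): R0 −= (4/3)R2 → (1, 0, 0, -2)
  clear (1,2): R1 −= (-4/3)R2 → (0, 1, 0, 3)
  clear (3,2): R3 −= (16/3)R2 → (0, 0, 0, -15)
pivot(3,3)=-15: scale R3 → (0, 0, 0, 1)
  clear (0,3): R0 −= (-2)R3 → (1, 0, 0, 0)
  clear (1,3): R1 −= (3)R3 → (0, 1, 0, 0)
  clear (2,3): R2 −= (3)R3 → (0, 0, 1, 0)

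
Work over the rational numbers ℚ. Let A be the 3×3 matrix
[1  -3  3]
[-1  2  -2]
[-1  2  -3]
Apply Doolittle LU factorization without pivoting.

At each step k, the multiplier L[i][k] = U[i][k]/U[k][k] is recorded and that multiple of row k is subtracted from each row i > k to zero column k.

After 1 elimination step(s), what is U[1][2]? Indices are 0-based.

U[1][2] = 1

[col 0] pivot 1
  R1 -= -1*R0 → (0, -1, 1)  (L[1][0] := -1)
  R2 -= -1*R0 → (0, -1, 0)  (L[2][0] := -1)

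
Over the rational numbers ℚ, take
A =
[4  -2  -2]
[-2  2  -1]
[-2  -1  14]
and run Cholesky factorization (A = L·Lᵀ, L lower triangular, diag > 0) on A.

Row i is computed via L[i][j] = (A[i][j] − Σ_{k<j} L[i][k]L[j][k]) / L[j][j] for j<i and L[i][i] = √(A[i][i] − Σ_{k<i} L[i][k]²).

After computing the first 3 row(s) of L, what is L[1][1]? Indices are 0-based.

Step 1: L[0][0] = √(4) = 2.
  L[1][0] = (-2) / L[0][0] = -1.
Step 2: L[1][1] = √(1) = 1.
  L[2][0] = (-2) / L[0][0] = -1.
  L[2][1] = (-2) / L[1][1] = -2.
Step 3: L[2][2] = √(9) = 3.

L[1][1] = 1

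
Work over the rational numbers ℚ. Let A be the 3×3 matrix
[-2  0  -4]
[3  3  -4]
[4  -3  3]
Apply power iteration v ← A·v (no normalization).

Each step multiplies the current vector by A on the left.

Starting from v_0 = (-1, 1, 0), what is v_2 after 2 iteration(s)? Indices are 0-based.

v_2 = (24, 34, -13)

v_0 = (-1, 1, 0).
v_1 = A·v_0 = (2, 0, -7).
v_2 = A·v_1 = (24, 34, -13).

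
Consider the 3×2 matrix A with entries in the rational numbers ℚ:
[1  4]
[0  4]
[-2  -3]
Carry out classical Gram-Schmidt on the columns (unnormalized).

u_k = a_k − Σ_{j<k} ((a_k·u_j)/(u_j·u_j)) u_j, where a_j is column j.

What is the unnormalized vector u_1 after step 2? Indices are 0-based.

u_1 = (2, 4, 1)

Step 1: u_0 = a_0 = (1, 0, -2).
Step 2: u_1 = a_1 − (2)·u_0 = (2, 4, 1).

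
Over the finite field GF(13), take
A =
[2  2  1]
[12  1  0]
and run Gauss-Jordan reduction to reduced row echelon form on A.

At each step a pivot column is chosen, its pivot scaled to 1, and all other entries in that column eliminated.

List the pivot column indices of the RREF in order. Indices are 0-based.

pivot columns: 0, 1

pivot(0,0)=2: scale R0 → (1, 1, 7)
  clear (1,0): R1 −= (12)R0 → (0, 2, 7)
pivot(1,1)=2: scale R1 → (0, 1, 10)
  clear (0,1): R0 −= (1)R1 → (1, 0, 10)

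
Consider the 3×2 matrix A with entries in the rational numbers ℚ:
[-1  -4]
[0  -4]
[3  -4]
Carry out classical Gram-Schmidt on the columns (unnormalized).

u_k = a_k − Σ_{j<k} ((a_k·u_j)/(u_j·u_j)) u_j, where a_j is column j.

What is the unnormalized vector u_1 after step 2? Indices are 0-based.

u_1 = (-24/5, -4, -8/5)

Step 1: u_0 = a_0 = (-1, 0, 3).
Step 2: u_1 = a_1 − (-4/5)·u_0 = (-24/5, -4, -8/5).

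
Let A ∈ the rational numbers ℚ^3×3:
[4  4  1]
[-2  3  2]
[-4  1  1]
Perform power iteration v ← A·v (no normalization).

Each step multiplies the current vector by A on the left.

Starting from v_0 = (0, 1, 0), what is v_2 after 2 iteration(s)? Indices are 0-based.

v_0 = (0, 1, 0).
v_1 = A·v_0 = (4, 3, 1).
v_2 = A·v_1 = (29, 3, -12).

v_2 = (29, 3, -12)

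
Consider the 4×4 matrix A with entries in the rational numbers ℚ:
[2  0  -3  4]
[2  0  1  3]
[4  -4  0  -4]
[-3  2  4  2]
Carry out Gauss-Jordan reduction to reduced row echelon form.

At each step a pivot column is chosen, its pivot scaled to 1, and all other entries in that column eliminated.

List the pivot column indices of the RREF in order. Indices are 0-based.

step 1: normalize row 0 (÷2) = (1, 0, -3/2, 2)
  row 1: subtract 2×row0 = (0, 0, 4, -1)
  row 2: subtract 4×row0 = (0, -4, 6, -12)
  row 3: subtract -3×row0 = (0, 2, -1/2, 8)
step 2: exchange rows 1,2
step 2: normalize row 1 (÷-4) = (0, 1, -3/2, 3)
  row 3: subtract 2×row1 = (0, 0, 5/2, 2)
step 3: normalize row 2 (÷4) = (0, 0, 1, -1/4)
  row 0: subtract -3/2×row2 = (1, 0, 0, 13/8)
  row 1: subtract -3/2×row2 = (0, 1, 0, 21/8)
  row 3: subtract 5/2×row2 = (0, 0, 0, 21/8)
step 4: normalize row 3 (÷21/8) = (0, 0, 0, 1)
  row 0: subtract 13/8×row3 = (1, 0, 0, 0)
  row 1: subtract 21/8×row3 = (0, 1, 0, 0)
  row 2: subtract -1/4×row3 = (0, 0, 1, 0)

pivot columns: 0, 1, 2, 3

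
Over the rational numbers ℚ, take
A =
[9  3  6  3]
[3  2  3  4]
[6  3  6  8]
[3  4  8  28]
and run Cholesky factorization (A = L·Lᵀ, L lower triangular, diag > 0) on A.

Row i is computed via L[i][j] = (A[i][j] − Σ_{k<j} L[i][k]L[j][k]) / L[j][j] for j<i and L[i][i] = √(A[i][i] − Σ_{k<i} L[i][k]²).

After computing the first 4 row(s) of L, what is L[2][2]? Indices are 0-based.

Step 1: L[0][0] = √(9) = 3.
  L[1][0] = (3) / L[0][0] = 1.
Step 2: L[1][1] = √(1) = 1.
  L[2][0] = (6) / L[0][0] = 2.
  L[2][1] = (1) / L[1][1] = 1.
Step 3: L[2][2] = √(1) = 1.
  L[3][0] = (3) / L[0][0] = 1.
  L[3][1] = (3) / L[1][1] = 3.
  L[3][2] = (3) / L[2][2] = 3.
Step 4: L[3][3] = √(9) = 3.

L[2][2] = 1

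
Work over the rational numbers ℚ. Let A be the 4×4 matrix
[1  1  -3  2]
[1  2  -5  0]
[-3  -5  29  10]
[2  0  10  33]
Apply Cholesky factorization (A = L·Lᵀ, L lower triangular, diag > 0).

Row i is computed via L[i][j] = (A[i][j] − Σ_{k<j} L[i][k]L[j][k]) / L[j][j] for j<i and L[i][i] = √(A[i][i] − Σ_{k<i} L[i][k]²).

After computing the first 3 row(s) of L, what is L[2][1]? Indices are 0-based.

L[2][1] = -2

Step 1: L[0][0] = √(1) = 1.
  L[1][0] = (1) / L[0][0] = 1.
Step 2: L[1][1] = √(1) = 1.
  L[2][0] = (-3) / L[0][0] = -3.
  L[2][1] = (-2) / L[1][1] = -2.
Step 3: L[2][2] = √(16) = 4.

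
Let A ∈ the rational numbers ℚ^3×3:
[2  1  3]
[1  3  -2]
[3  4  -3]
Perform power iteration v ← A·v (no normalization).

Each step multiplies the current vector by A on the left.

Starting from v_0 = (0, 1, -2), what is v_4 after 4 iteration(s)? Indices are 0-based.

v_4 = (395, -86, -155)

v_0 = (0, 1, -2).
v_1 = A·v_0 = (-5, 7, 10).
v_2 = A·v_1 = (27, -4, -17).
v_3 = A·v_2 = (-1, 49, 116).
v_4 = A·v_3 = (395, -86, -155).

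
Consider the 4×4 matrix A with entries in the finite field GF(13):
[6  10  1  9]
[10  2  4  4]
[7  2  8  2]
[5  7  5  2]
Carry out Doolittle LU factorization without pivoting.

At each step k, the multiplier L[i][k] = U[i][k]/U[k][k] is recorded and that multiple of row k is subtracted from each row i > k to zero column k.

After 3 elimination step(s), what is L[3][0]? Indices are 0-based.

[col 0] pivot 6
  R1 -= 6*R0 → (0, 7, 11, 2)  (L[1][0] := 6)
  R2 -= 12*R0 → (0, 12, 9, 11)  (L[2][0] := 12)
  R3 -= 3*R0 → (0, 3, 2, 1)  (L[3][0] := 3)
[col 1] pivot 7
  R2 -= 11*R1 → (0, 0, 5, 2)  (L[2][1] := 11)
  R3 -= 6*R1 → (0, 0, 1, 2)  (L[3][1] := 6)
[col 2] pivot 5
  R3 -= 8*R2 → (0, 0, 0, 12)  (L[3][2] := 8)

L[3][0] = 3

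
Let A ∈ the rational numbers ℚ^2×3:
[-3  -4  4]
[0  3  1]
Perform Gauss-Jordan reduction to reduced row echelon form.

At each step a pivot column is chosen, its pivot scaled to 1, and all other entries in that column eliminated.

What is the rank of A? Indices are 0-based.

rank = 2

[1] R0 /= -3  ⇒  (1, 4/3, -4/3)
[2] R1 /= 3  ⇒  (0, 1, 1/3)
     R0 -= 4/3·R1  ⇒  (1, 0, -16/9)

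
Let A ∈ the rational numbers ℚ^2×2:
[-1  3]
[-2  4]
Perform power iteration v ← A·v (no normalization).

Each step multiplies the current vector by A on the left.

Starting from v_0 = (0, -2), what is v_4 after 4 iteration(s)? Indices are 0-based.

v_4 = (-90, -92)

v_0 = (0, -2).
v_1 = A·v_0 = (-6, -8).
v_2 = A·v_1 = (-18, -20).
v_3 = A·v_2 = (-42, -44).
v_4 = A·v_3 = (-90, -92).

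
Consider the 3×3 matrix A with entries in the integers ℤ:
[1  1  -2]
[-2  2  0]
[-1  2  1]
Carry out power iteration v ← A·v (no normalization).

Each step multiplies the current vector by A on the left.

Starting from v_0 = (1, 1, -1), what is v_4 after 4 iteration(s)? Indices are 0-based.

v_4 = (28, -56, -76)

v_0 = (1, 1, -1).
v_1 = A·v_0 = (4, 0, 0).
v_2 = A·v_1 = (4, -8, -4).
v_3 = A·v_2 = (4, -24, -24).
v_4 = A·v_3 = (28, -56, -76).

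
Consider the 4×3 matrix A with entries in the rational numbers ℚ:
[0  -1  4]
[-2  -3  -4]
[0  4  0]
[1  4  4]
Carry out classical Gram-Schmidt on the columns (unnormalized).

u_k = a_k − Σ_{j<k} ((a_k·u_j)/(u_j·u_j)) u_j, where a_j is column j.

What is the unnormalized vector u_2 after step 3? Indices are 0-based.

u_2 = (4, 4/5, 0, 8/5)

Step 1: u_0 = a_0 = (0, -2, 0, 1).
Step 2: u_1 = a_1 − (2)·u_0 = (-1, 1, 4, 2).
Step 3: u_2 = a_2 − (12/5)·u_0 − (0)·u_1 = (4, 4/5, 0, 8/5).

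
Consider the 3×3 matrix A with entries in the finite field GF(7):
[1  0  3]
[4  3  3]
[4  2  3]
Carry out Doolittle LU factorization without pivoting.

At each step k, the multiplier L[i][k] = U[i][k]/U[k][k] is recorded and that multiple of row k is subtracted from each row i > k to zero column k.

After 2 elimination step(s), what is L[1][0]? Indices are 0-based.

L[1][0] = 4

k=0: U[0][0]=1
  eliminate (1,0): mult=4, new row 1: (0, 3, 5); set L[1][0]=4
  eliminate (2,0): mult=4, new row 2: (0, 2, 5); set L[2][0]=4
k=1: U[1][1]=3
  eliminate (2,1): mult=3, new row 2: (0, 0, 4); set L[2][1]=3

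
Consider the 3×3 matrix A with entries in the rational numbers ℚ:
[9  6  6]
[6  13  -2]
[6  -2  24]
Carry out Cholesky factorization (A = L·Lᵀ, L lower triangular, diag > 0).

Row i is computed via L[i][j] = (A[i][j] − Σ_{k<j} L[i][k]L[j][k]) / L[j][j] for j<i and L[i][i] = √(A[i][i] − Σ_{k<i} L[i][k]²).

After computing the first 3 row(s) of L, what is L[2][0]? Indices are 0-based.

Step 1: L[0][0] = √(9) = 3.
  L[1][0] = (6) / L[0][0] = 2.
Step 2: L[1][1] = √(9) = 3.
  L[2][0] = (6) / L[0][0] = 2.
  L[2][1] = (-6) / L[1][1] = -2.
Step 3: L[2][2] = √(16) = 4.

L[2][0] = 2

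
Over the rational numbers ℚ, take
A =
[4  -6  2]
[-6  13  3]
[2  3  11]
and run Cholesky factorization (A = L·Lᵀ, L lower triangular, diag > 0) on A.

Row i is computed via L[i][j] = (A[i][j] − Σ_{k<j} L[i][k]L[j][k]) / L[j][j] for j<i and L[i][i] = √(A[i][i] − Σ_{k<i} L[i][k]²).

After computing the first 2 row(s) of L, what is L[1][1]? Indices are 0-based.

Step 1: L[0][0] = √(4) = 2.
  L[1][0] = (-6) / L[0][0] = -3.
Step 2: L[1][1] = √(4) = 2.

L[1][1] = 2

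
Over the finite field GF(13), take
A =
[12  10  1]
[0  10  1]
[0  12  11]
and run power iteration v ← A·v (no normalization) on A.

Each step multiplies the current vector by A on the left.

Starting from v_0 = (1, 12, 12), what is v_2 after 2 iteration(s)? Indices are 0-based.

v_2 = (9, 10, 5)

v_0 = (1, 12, 12).
v_1 = A·v_0 = (1, 2, 3).
v_2 = A·v_1 = (9, 10, 5).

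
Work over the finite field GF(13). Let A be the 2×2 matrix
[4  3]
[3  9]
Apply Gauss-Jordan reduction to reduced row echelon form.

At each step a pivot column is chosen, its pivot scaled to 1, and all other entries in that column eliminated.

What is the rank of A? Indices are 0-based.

step 1: normalize row 0 (÷4) = (1, 4)
  row 1: subtract 3×row0 = (0, 10)
step 2: normalize row 1 (÷10) = (0, 1)
  row 0: subtract 4×row1 = (1, 0)

rank = 2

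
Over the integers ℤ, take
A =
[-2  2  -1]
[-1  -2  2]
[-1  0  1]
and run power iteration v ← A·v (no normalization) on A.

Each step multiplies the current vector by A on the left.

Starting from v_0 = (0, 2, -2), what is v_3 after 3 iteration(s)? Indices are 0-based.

v_0 = (0, 2, -2).
v_1 = A·v_0 = (6, -8, -2).
v_2 = A·v_1 = (-26, 6, -8).
v_3 = A·v_2 = (72, -2, 18).

v_3 = (72, -2, 18)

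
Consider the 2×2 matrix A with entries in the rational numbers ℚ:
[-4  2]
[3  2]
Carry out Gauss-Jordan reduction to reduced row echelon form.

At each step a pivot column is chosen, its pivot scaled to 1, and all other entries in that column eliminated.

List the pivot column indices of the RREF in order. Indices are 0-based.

step 1: normalize row 0 (÷-4) = (1, -1/2)
  row 1: subtract 3×row0 = (0, 7/2)
step 2: normalize row 1 (÷7/2) = (0, 1)
  row 0: subtract -1/2×row1 = (1, 0)

pivot columns: 0, 1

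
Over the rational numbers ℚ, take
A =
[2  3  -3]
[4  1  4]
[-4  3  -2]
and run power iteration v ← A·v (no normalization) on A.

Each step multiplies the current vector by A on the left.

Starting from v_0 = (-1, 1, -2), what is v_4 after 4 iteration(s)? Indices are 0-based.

v_0 = (-1, 1, -2).
v_1 = A·v_0 = (7, -11, 11).
v_2 = A·v_1 = (-52, 61, -83).
v_3 = A·v_2 = (328, -479, 557).
v_4 = A·v_3 = (-2452, 3061, -3863).

v_4 = (-2452, 3061, -3863)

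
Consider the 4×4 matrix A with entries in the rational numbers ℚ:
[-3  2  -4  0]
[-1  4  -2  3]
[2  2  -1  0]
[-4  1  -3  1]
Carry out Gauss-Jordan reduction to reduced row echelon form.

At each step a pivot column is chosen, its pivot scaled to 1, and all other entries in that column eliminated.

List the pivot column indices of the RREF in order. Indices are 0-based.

pivot columns: 0, 1, 2, 3

pivot(0,0)=-3: scale R0 → (1, -2/3, 4/3, 0)
  clear (1,0): R1 −= (-1)R0 → (0, 10/3, -2/3, 3)
  clear (2,0): R2 −= (2)R0 → (0, 10/3, -11/3, 0)
  clear (3,0): R3 −= (-4)R0 → (0, -5/3, 7/3, 1)
pivot(1,1)=10/3: scale R1 → (0, 1, -1/5, 9/10)
  clear (0,1): R0 −= (-2/3)R1 → (1, 0, 6/5, 3/5)
  clear (2,1): R2 −= (10/3)R1 → (0, 0, -3, -3)
  clear (3,1): R3 −= (-5/3)R1 → (0, 0, 2, 5/2)
pivot(2,2)=-3: scale R2 → (0, 0, 1, 1)
  clear (0,2): R0 −= (6/5)R2 → (1, 0, 0, -3/5)
  clear (1,2): R1 −= (-1/5)R2 → (0, 1, 0, 11/10)
  clear (3,2): R3 −= (2)R2 → (0, 0, 0, 1/2)
pivot(3,3)=1/2: scale R3 → (0, 0, 0, 1)
  clear (0,3): R0 −= (-3/5)R3 → (1, 0, 0, 0)
  clear (1,3): R1 −= (11/10)R3 → (0, 1, 0, 0)
  clear (2,3): R2 −= (1)R3 → (0, 0, 1, 0)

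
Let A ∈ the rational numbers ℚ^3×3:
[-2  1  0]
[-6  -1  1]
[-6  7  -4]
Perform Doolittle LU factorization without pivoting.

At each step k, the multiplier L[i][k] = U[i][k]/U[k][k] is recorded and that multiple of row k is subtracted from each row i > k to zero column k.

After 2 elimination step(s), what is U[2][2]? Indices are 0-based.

U[2][2] = -3

Step 1: pivot at (0,0) is -2.
  row1 ← row1 − (3)·row0  ⇒  L[1][0]=3, U row1=(0, -4, 1)
  row2 ← row2 − (3)·row0  ⇒  L[2][0]=3, U row2=(0, 4, -4)
Step 2: pivot at (1,1) is -4.
  row2 ← row2 − (-1)·row1  ⇒  L[2][1]=-1, U row2=(0, 0, -3)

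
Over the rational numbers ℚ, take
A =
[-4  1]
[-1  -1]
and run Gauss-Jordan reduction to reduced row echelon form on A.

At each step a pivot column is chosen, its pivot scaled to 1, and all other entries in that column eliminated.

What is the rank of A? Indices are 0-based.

pivot(0,0)=-4: scale R0 → (1, -1/4)
  clear (1,0): R1 −= (-1)R0 → (0, -5/4)
pivot(1,1)=-5/4: scale R1 → (0, 1)
  clear (0,1): R0 −= (-1/4)R1 → (1, 0)

rank = 2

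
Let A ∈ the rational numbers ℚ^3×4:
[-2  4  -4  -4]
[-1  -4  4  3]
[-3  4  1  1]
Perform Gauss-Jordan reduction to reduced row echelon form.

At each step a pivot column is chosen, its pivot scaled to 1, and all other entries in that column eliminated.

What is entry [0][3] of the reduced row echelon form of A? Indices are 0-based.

pivot(0,0)=-2: scale R0 → (1, -2, 2, 2)
  clear (1,0): R1 −= (-1)R0 → (0, -6, 6, 5)
  clear (2,0): R2 −= (-3)R0 → (0, -2, 7, 7)
pivot(1,1)=-6: scale R1 → (0, 1, -1, -5/6)
  clear (0,1): R0 −= (-2)R1 → (1, 0, 0, 1/3)
  clear (2,1): R2 −= (-2)R1 → (0, 0, 5, 16/3)
pivot(2,2)=5: scale R2 → (0, 0, 1, 16/15)
  clear (1,2): R1 −= (-1)R2 → (0, 1, 0, 7/30)

M[0][3] = 1/3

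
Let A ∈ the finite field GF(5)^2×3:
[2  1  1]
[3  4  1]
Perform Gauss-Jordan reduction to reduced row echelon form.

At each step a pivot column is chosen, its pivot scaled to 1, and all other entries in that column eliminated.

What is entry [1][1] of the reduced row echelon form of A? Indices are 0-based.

M[1][1] = 0

[1] R0 /= 2  ⇒  (1, 3, 3)
     R1 -= 3·R0  ⇒  (0, 0, 2)
column 1 empty below row 1
[2] R1 /= 2  ⇒  (0, 0, 1)
     R0 -= 3·R1  ⇒  (1, 3, 0)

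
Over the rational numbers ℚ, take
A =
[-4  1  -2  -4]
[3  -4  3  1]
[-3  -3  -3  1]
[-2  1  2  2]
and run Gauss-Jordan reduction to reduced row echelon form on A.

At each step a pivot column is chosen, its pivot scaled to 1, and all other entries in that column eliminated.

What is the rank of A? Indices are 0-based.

step 1: normalize row 0 (÷-4) = (1, -1/4, 1/2, 1)
  row 1: subtract 3×row0 = (0, -13/4, 3/2, -2)
  row 2: subtract -3×row0 = (0, -15/4, -3/2, 4)
  row 3: subtract -2×row0 = (0, 1/2, 3, 4)
step 2: normalize row 1 (÷-13/4) = (0, 1, -6/13, 8/13)
  row 0: subtract -1/4×row1 = (1, 0, 5/13, 15/13)
  row 2: subtract -15/4×row1 = (0, 0, -42/13, 82/13)
  row 3: subtract 1/2×row1 = (0, 0, 42/13, 48/13)
step 3: normalize row 2 (÷-42/13) = (0, 0, 1, -41/21)
  row 0: subtract 5/13×row2 = (1, 0, 0, 40/21)
  row 1: subtract -6/13×row2 = (0, 1, 0, -2/7)
  row 3: subtract 42/13×row2 = (0, 0, 0, 10)
step 4: normalize row 3 (÷10) = (0, 0, 0, 1)
  row 0: subtract 40/21×row3 = (1, 0, 0, 0)
  row 1: subtract -2/7×row3 = (0, 1, 0, 0)
  row 2: subtract -41/21×row3 = (0, 0, 1, 0)

rank = 4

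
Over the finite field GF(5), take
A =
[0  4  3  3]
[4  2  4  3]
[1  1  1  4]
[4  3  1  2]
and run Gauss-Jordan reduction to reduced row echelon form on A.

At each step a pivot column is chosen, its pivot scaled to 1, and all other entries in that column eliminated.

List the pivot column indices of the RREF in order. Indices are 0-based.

pivot columns: 0, 1, 2, 3

[1] R0 <-> R1
[1] R0 /= 4  ⇒  (1, 3, 1, 2)
     R2 -= 1·R0  ⇒  (0, 3, 0, 2)
     R3 -= 4·R0  ⇒  (0, 1, 2, 4)
[2] R1 /= 4  ⇒  (0, 1, 2, 2)
     R0 -= 3·R1  ⇒  (1, 0, 0, 1)
     R2 -= 3·R1  ⇒  (0, 0, 4, 1)
     R3 -= 1·R1  ⇒  (0, 0, 0, 2)
[3] R2 /= 4  ⇒  (0, 0, 1, 4)
     R1 -= 2·R2  ⇒  (0, 1, 0, 4)
[4] R3 /= 2  ⇒  (0, 0, 0, 1)
     R0 -= 1·R3  ⇒  (1, 0, 0, 0)
     R1 -= 4·R3  ⇒  (0, 1, 0, 0)
     R2 -= 4·R3  ⇒  (0, 0, 1, 0)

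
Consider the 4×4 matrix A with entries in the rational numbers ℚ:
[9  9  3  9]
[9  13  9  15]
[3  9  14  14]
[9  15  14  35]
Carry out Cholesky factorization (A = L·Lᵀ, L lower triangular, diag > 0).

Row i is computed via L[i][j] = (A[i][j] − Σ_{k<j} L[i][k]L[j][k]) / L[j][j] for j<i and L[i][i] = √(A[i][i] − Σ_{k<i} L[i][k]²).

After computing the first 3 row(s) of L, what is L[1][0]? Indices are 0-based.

Step 1: L[0][0] = √(9) = 3.
  L[1][0] = (9) / L[0][0] = 3.
Step 2: L[1][1] = √(4) = 2.
  L[2][0] = (3) / L[0][0] = 1.
  L[2][1] = (6) / L[1][1] = 3.
Step 3: L[2][2] = √(4) = 2.

L[1][0] = 3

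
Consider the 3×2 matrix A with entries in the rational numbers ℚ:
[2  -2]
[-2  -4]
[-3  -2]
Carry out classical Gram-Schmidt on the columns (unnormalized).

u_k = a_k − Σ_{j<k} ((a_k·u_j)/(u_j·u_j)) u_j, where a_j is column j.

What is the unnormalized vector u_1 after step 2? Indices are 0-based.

u_1 = (-54/17, -48/17, -4/17)

Step 1: u_0 = a_0 = (2, -2, -3).
Step 2: u_1 = a_1 − (10/17)·u_0 = (-54/17, -48/17, -4/17).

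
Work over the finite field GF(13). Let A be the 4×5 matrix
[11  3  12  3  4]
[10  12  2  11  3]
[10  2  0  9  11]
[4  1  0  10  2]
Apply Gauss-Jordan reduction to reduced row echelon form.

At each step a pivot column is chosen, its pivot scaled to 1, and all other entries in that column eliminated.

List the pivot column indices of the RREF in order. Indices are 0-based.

[1] R0 /= 11  ⇒  (1, 5, 7, 5, 11)
     R1 -= 10·R0  ⇒  (0, 1, 10, 0, 10)
     R2 -= 10·R0  ⇒  (0, 4, 8, 11, 5)
     R3 -= 4·R0  ⇒  (0, 7, 11, 3, 10)
[2] R1 /= 1  ⇒  (0, 1, 10, 0, 10)
     R0 -= 5·R1  ⇒  (1, 0, 9, 5, 0)
     R2 -= 4·R1  ⇒  (0, 0, 7, 11, 4)
     R3 -= 7·R1  ⇒  (0, 0, 6, 3, 5)
[3] R2 /= 7  ⇒  (0, 0, 1, 9, 8)
     R0 -= 9·R2  ⇒  (1, 0, 0, 2, 6)
     R1 -= 10·R2  ⇒  (0, 1, 0, 1, 8)
     R3 -= 6·R2  ⇒  (0, 0, 0, 1, 9)
[4] R3 /= 1  ⇒  (0, 0, 0, 1, 9)
     R0 -= 2·R3  ⇒  (1, 0, 0, 0, 1)
     R1 -= 1·R3  ⇒  (0, 1, 0, 0, 12)
     R2 -= 9·R3  ⇒  (0, 0, 1, 0, 5)

pivot columns: 0, 1, 2, 3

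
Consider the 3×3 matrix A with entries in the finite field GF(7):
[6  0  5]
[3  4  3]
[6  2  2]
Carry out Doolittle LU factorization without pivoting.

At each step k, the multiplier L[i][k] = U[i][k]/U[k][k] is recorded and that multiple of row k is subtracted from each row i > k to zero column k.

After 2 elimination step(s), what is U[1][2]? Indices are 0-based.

k=0: U[0][0]=6
  eliminate (1,0): mult=4, new row 1: (0, 4, 4); set L[1][0]=4
  eliminate (2,0): mult=1, new row 2: (0, 2, 4); set L[2][0]=1
k=1: U[1][1]=4
  eliminate (2,1): mult=4, new row 2: (0, 0, 2); set L[2][1]=4

U[1][2] = 4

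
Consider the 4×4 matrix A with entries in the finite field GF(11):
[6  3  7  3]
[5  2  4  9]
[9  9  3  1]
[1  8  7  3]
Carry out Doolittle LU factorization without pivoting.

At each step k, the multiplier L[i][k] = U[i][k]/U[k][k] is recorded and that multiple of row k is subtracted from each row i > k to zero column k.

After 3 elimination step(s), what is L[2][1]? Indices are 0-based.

L[2][1] = 2

[col 0] pivot 6
  R1 -= 10*R0 → (0, 5, 0, 1)  (L[1][0] := 10)
  R2 -= 7*R0 → (0, 10, 9, 2)  (L[2][0] := 7)
  R3 -= 2*R0 → (0, 2, 4, 8)  (L[3][0] := 2)
[col 1] pivot 5
  R2 -= 2*R1 → (0, 0, 9, 0)  (L[2][1] := 2)
  R3 -= 7*R1 → (0, 0, 4, 1)  (L[3][1] := 7)
[col 2] pivot 9
  R3 -= 9*R2 → (0, 0, 0, 1)  (L[3][2] := 9)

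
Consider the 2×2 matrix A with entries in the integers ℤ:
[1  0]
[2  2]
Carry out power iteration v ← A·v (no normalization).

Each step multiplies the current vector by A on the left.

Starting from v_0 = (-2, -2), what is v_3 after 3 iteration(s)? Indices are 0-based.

v_3 = (-2, -44)

v_0 = (-2, -2).
v_1 = A·v_0 = (-2, -8).
v_2 = A·v_1 = (-2, -20).
v_3 = A·v_2 = (-2, -44).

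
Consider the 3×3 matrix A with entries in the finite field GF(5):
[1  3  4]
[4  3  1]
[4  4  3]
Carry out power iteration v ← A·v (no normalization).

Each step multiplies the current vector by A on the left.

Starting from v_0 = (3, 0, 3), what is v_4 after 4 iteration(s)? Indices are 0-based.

v_0 = (3, 0, 3).
v_1 = A·v_0 = (0, 0, 1).
v_2 = A·v_1 = (4, 1, 3).
v_3 = A·v_2 = (4, 2, 4).
v_4 = A·v_3 = (1, 1, 1).

v_4 = (1, 1, 1)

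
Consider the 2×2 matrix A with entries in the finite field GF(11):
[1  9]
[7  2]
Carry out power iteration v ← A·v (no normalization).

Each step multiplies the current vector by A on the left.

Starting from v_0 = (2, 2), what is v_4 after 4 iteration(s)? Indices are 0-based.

v_4 = (10, 5)

v_0 = (2, 2).
v_1 = A·v_0 = (9, 7).
v_2 = A·v_1 = (6, 0).
v_3 = A·v_2 = (6, 9).
v_4 = A·v_3 = (10, 5).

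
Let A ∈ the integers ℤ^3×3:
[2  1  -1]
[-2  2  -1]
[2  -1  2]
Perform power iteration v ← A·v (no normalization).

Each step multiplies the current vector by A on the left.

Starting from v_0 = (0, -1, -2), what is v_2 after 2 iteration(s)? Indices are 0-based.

v_2 = (5, 1, -4)

v_0 = (0, -1, -2).
v_1 = A·v_0 = (1, 0, -3).
v_2 = A·v_1 = (5, 1, -4).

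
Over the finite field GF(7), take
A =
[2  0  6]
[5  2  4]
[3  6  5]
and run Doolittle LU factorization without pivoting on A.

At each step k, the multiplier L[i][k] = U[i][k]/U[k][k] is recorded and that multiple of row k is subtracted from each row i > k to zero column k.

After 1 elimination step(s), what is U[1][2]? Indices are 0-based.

[col 0] pivot 2
  R1 -= 6*R0 → (0, 2, 3)  (L[1][0] := 6)
  R2 -= 5*R0 → (0, 6, 3)  (L[2][0] := 5)

U[1][2] = 3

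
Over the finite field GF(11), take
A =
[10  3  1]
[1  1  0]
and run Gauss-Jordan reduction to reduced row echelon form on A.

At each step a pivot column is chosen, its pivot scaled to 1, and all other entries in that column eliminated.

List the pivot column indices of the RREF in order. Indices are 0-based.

[1] R0 /= 10  ⇒  (1, 8, 10)
     R1 -= 1·R0  ⇒  (0, 4, 1)
[2] R1 /= 4  ⇒  (0, 1, 3)
     R0 -= 8·R1  ⇒  (1, 0, 8)

pivot columns: 0, 1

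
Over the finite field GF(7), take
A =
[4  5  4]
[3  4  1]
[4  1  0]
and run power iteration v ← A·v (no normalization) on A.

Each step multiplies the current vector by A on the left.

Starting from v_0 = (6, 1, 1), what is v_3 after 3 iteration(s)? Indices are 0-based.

v_0 = (6, 1, 1).
v_1 = A·v_0 = (5, 2, 4).
v_2 = A·v_1 = (4, 6, 1).
v_3 = A·v_2 = (1, 2, 1).

v_3 = (1, 2, 1)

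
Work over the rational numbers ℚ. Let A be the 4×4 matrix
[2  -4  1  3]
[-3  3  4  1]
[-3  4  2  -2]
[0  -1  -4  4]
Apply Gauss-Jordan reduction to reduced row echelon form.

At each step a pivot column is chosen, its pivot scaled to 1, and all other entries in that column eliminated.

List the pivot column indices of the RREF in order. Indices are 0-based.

pivot columns: 0, 1, 2, 3

[1] R0 /= 2  ⇒  (1, -2, 1/2, 3/2)
     R1 -= -3·R0  ⇒  (0, -3, 11/2, 11/2)
     R2 -= -3·R0  ⇒  (0, -2, 7/2, 5/2)
[2] R1 /= -3  ⇒  (0, 1, -11/6, -11/6)
     R0 -= -2·R1  ⇒  (1, 0, -19/6, -13/6)
     R2 -= -2·R1  ⇒  (0, 0, -1/6, -7/6)
     R3 -= -1·R1  ⇒  (0, 0, -35/6, 13/6)
[3] R2 /= -1/6  ⇒  (0, 0, 1, 7)
     R0 -= -19/6·R2  ⇒  (1, 0, 0, 20)
     R1 -= -11/6·R2  ⇒  (0, 1, 0, 11)
     R3 -= -35/6·R2  ⇒  (0, 0, 0, 43)
[4] R3 /= 43  ⇒  (0, 0, 0, 1)
     R0 -= 20·R3  ⇒  (1, 0, 0, 0)
     R1 -= 11·R3  ⇒  (0, 1, 0, 0)
     R2 -= 7·R3  ⇒  (0, 0, 1, 0)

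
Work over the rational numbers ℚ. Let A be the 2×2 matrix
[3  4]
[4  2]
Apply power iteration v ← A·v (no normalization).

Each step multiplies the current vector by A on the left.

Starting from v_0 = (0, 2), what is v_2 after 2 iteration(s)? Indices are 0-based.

v_0 = (0, 2).
v_1 = A·v_0 = (8, 4).
v_2 = A·v_1 = (40, 40).

v_2 = (40, 40)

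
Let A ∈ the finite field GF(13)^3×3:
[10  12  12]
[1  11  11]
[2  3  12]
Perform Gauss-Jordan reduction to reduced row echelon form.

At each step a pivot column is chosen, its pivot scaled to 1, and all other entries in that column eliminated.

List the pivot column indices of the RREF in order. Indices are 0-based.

pivot columns: 0, 1, 2

step 1: normalize row 0 (÷10) = (1, 9, 9)
  row 1: subtract 1×row0 = (0, 2, 2)
  row 2: subtract 2×row0 = (0, 11, 7)
step 2: normalize row 1 (÷2) = (0, 1, 1)
  row 0: subtract 9×row1 = (1, 0, 0)
  row 2: subtract 11×row1 = (0, 0, 9)
step 3: normalize row 2 (÷9) = (0, 0, 1)
  row 1: subtract 1×row2 = (0, 1, 0)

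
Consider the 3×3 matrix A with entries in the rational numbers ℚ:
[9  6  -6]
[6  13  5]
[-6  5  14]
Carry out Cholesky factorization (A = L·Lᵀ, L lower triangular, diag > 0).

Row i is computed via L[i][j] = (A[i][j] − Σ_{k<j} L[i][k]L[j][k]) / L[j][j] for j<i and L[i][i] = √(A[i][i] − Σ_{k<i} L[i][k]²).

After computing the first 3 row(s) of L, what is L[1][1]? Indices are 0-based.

Step 1: L[0][0] = √(9) = 3.
  L[1][0] = (6) / L[0][0] = 2.
Step 2: L[1][1] = √(9) = 3.
  L[2][0] = (-6) / L[0][0] = -2.
  L[2][1] = (9) / L[1][1] = 3.
Step 3: L[2][2] = √(1) = 1.

L[1][1] = 3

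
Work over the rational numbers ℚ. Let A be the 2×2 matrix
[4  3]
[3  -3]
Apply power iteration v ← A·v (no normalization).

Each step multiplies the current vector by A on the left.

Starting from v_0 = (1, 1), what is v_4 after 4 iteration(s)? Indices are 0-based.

v_4 = (763, 462)

v_0 = (1, 1).
v_1 = A·v_0 = (7, 0).
v_2 = A·v_1 = (28, 21).
v_3 = A·v_2 = (175, 21).
v_4 = A·v_3 = (763, 462).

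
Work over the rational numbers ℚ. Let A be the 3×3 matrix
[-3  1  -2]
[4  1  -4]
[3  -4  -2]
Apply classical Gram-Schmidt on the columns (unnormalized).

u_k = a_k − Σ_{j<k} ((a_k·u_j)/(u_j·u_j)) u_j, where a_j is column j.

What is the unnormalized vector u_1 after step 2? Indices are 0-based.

u_1 = (1/34, 39/17, -103/34)

Step 1: u_0 = a_0 = (-3, 4, 3).
Step 2: u_1 = a_1 − (-11/34)·u_0 = (1/34, 39/17, -103/34).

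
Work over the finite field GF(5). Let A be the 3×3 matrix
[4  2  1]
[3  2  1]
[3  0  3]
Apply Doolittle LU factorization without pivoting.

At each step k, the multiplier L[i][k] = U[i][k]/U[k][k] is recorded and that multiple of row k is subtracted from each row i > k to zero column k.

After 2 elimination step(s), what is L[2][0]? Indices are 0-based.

k=0: U[0][0]=4
  eliminate (1,0): mult=2, new row 1: (0, 3, 4); set L[1][0]=2
  eliminate (2,0): mult=2, new row 2: (0, 1, 1); set L[2][0]=2
k=1: U[1][1]=3
  eliminate (2,1): mult=2, new row 2: (0, 0, 3); set L[2][1]=2

L[2][0] = 2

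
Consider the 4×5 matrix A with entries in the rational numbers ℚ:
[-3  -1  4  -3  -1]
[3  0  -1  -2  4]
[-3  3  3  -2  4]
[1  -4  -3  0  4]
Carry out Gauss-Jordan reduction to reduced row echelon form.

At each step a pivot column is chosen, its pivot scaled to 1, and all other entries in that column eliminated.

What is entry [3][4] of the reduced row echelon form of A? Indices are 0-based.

M[3][4] = -20/7

step 1: normalize row 0 (÷-3) = (1, 1/3, -4/3, 1, 1/3)
  row 1: subtract 3×row0 = (0, -1, 3, -5, 3)
  row 2: subtract -3×row0 = (0, 4, -1, 1, 5)
  row 3: subtract 1×row0 = (0, -13/3, -5/3, -1, 11/3)
step 2: normalize row 1 (÷-1) = (0, 1, -3, 5, -3)
  row 0: subtract 1/3×row1 = (1, 0, -1/3, -2/3, 4/3)
  row 2: subtract 4×row1 = (0, 0, 11, -19, 17)
  row 3: subtract -13/3×row1 = (0, 0, -44/3, 62/3, -28/3)
step 3: normalize row 2 (÷11) = (0, 0, 1, -19/11, 17/11)
  row 0: subtract -1/3×row2 = (1, 0, 0, -41/33, 61/33)
  row 1: subtract -3×row2 = (0, 1, 0, -2/11, 18/11)
  row 3: subtract -44/3×row2 = (0, 0, 0, -14/3, 40/3)
step 4: normalize row 3 (÷-14/3) = (0, 0, 0, 1, -20/7)
  row 0: subtract -41/33×row3 = (1, 0, 0, 0, -131/77)
  row 1: subtract -2/11×row3 = (0, 1, 0, 0, 86/77)
  row 2: subtract -19/11×row3 = (0, 0, 1, 0, -261/77)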